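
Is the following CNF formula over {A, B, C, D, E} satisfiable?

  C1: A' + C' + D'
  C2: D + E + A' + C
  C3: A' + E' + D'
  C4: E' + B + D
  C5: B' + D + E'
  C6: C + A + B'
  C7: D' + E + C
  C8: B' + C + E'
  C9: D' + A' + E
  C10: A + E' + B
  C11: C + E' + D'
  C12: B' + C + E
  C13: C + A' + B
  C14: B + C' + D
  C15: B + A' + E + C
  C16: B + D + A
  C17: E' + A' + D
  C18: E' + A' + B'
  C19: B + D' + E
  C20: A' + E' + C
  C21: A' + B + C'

Yes, satisfiable

Case A = 0:
Case C = 1:
Case E = 0:
Case B = 1:
Every clause is now satisfied; D is unconstrained.
A satisfying assignment: A: 0,  B: 1,  C: 1,  D: 0,  E: 0.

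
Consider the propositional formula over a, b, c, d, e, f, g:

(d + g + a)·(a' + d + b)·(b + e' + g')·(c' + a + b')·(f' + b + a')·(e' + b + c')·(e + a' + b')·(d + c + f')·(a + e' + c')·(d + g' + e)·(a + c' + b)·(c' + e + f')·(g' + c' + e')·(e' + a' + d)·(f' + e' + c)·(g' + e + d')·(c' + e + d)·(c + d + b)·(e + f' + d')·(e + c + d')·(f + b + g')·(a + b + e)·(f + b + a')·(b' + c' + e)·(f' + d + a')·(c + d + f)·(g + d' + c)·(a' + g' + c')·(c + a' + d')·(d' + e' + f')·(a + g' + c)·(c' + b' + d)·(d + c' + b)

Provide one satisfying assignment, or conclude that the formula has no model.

a: 1; b: 1; c: 1; d: 1; e: 1; f: 0; g: 0

Case d = 1:
Case g = 0:
The clause (c) is unit, so c = 1.
Case a = 1:
Case f = 0:
The clause (b) is unit, so b = 1.
The clause (e) is unit, so e = 1.
Every clause now holds.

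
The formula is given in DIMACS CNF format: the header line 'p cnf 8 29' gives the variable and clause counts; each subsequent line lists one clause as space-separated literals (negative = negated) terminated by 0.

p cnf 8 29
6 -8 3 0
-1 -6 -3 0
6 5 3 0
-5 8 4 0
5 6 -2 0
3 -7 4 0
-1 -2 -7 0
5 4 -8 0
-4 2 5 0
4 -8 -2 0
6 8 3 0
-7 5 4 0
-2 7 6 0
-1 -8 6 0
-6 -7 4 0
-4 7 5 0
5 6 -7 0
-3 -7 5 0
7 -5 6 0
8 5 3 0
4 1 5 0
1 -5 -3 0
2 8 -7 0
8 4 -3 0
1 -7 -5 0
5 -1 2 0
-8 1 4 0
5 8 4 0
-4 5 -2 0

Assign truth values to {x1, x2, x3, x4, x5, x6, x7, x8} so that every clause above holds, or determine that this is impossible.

Case x6 = True:
Case x1 = True:
(¬x3) alone gives x3 = False.
Case x7 = True:
(x4) alone gives x4 = True.
(¬x2) alone gives x2 = False.
(x5) alone gives x5 = True.
(x8) alone gives x8 = True.
This assignment satisfies each clause.

x1=True; x2=False; x3=False; x4=True; x5=True; x6=True; x7=True; x8=True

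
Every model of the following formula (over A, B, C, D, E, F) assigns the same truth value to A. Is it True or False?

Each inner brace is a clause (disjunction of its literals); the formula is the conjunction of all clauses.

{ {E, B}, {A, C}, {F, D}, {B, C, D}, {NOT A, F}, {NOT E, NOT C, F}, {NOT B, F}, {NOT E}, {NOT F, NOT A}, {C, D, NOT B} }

False

Suppose A = true.
Unit clause (F) forces F = true.
That conflicts with the unit clause (NOT F).
So every satisfying assignment has A = False.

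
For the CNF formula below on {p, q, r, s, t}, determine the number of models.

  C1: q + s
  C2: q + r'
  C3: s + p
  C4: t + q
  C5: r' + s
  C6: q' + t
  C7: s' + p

There are 2^5 = 32 truth assignments over (p, q, r, s, t).
Split on t. With t = 1, the clauses containing t are satisfied and t' drops from the rest; 4 of the 2^4 = 16 assignments to the other variables satisfy what remains.
With t = 0, by the same count on the reduced clause set, 0 assignments work.
(One model: p=T, q=F, r=F, s=T, t=T.)
Total: 4 + 0 = 4.

4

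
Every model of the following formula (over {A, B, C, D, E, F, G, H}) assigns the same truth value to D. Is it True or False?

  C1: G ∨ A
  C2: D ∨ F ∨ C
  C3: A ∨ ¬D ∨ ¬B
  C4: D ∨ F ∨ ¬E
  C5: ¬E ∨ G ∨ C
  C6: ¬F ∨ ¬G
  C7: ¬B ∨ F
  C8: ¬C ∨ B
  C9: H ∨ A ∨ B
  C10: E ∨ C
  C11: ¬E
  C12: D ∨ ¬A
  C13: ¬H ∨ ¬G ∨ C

Suppose D = False.
(¬E) alone gives E = False.
(C) alone gives C = True.
(B) alone gives B = True.
(F) alone gives F = True.
(¬G) alone gives G = False.
(A) alone gives A = True.
Now (¬A) is unsatisfied and unit — conflict.
So every satisfying assignment has D = True.

True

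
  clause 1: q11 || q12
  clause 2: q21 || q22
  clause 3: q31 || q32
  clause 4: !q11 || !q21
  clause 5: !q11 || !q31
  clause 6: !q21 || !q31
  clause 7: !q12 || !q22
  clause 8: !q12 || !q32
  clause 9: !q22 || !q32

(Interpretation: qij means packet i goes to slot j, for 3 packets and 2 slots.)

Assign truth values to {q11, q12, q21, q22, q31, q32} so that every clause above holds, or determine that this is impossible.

Case q11 = true:
(!q21) alone gives q21 = false.
(q22) alone gives q22 = true.
(!q31) alone gives q31 = false.
(q32) alone gives q32 = true.
Now (!q32) is unsatisfied and unit — conflict.
Backtrack on q11: now try q11 = false.
(q12) alone gives q12 = true.
(!q22) alone gives q22 = false.
(q21) alone gives q21 = true.
(!q31) alone gives q31 = false.
(q32) alone gives q32 = true.
Now (!q32) is unsatisfied and unit — conflict.
Both values of q11 lead to a conflict.

UNSATISFIABLE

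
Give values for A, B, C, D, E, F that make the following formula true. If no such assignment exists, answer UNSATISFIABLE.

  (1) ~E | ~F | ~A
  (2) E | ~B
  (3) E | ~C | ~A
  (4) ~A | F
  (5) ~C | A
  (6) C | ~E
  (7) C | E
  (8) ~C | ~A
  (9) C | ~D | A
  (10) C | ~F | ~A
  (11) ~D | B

Case E = 1:
(C) alone gives C = 1.
(A) alone gives A = 1.
That conflicts with the unit clause (~A).
Backtrack on E: now try E = 0.
(~B) alone gives B = 0.
(C) alone gives C = 1.
(~A) alone gives A = 0.
That conflicts with the unit clause (A).
Both values of E lead to a conflict.

UNSATISFIABLE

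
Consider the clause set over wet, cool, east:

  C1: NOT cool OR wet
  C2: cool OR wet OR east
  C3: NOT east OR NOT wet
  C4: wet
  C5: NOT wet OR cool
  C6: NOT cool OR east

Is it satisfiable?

(wet) alone gives wet = true.
(NOT east) alone gives east = false.
(cool) alone gives cool = true.
That conflicts with the unit clause (NOT cool).
No assignment satisfies every clause.

No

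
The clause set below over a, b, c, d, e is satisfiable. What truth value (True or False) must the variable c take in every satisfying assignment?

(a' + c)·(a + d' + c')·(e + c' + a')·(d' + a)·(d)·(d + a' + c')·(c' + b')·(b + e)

True

Suppose c = 0.
(a') alone gives a = 0.
(d') alone gives d = 0.
That conflicts with the unit clause (d).
So every satisfying assignment has c = True.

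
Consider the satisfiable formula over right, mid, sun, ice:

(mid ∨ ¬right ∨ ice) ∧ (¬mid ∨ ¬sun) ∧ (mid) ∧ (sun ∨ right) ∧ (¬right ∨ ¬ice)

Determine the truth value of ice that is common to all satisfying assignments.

Suppose ice = True.
The clause (mid) is unit, so mid = True.
The clause (¬sun) is unit, so sun = False.
The clause (right) is unit, so right = True.
That conflicts with the unit clause (¬right).
So every satisfying assignment has ice = False.

False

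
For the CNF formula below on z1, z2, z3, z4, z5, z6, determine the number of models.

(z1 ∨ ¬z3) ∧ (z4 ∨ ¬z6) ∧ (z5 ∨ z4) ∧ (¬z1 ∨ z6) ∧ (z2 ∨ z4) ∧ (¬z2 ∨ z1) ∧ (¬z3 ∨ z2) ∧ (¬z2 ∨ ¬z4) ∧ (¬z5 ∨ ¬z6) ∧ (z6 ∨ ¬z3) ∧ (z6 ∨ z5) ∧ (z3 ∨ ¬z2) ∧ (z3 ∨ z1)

There are 2^6 = 64 truth assignments over (z1, z2, z3, z4, z5, z6).
Split on z2. With z2 = True, the clauses containing z2 are satisfied and ¬z2 drops from the rest; 0 of the 2^5 = 32 assignments to the other variables satisfy what remains.
With z2 = False, by the same count on the reduced clause set, 1 assignment works.
(One model: z1=T, z2=F, z3=F, z4=T, z5=F, z6=T.)
Total: 0 + 1 = 1.

1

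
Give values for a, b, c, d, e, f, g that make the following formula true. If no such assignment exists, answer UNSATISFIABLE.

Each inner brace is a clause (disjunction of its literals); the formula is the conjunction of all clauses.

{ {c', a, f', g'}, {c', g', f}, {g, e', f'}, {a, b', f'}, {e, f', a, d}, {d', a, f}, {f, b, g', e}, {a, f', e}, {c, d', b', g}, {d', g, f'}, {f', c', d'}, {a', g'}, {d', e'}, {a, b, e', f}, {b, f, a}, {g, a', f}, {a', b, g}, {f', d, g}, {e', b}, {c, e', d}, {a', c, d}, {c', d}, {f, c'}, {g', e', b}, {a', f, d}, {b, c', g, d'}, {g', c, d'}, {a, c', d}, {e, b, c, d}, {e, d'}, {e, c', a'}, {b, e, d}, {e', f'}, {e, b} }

Try a = 0.
Try b = 1.
The clause (f') is unit, so f = 0.
The clause (d') is unit, so d = 0.
The clause (c') is unit, so c = 0.
The clause (e') is unit, so e = 0.
No clause remains; g is free.

a ↦ 0; b ↦ 1; c ↦ 0; d ↦ 0; e ↦ 0; f ↦ 0; g ↦ 0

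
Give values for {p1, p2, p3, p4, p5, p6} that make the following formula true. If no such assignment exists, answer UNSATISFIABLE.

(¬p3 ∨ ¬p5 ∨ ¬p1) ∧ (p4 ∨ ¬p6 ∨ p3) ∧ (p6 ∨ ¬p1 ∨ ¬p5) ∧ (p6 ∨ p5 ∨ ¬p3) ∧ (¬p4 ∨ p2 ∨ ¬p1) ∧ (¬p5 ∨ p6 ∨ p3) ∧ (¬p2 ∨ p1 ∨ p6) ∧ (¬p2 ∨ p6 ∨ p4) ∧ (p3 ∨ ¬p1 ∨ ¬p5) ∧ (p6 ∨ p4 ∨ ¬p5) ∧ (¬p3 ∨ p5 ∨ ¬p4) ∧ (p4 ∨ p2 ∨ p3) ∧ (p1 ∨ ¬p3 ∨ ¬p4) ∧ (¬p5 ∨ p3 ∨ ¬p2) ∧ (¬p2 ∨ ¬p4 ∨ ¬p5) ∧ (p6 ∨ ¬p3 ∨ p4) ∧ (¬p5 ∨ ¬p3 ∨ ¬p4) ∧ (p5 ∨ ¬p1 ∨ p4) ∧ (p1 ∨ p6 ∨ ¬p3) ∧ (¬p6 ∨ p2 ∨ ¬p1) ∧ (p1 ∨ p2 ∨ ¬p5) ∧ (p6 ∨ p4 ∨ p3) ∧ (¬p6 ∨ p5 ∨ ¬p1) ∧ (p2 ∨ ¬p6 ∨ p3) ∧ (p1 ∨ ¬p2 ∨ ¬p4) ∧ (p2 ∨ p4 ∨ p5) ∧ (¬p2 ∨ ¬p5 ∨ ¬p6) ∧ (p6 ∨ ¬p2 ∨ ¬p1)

p1=False; p2=True; p3=True; p4=False; p5=False; p6=True

Case p3 = True:
Case p5 = False:
The clause (p6) is unit, so p6 = True.
The clause (¬p4) is unit, so p4 = False.
The clause (¬p1) is unit, so p1 = False.
The clause (p2) is unit, so p2 = True.
This assignment satisfies each clause.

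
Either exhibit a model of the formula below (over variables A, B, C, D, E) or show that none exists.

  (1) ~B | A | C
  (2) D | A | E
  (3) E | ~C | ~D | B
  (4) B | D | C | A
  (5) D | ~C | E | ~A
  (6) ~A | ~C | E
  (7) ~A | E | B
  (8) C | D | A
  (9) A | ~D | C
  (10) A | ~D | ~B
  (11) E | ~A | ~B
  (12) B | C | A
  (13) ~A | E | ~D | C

Case B = 1:
Case A = 1:
(E) alone gives E = 1.
All clauses hold; C, D can take either value.

A ↦ 1,  B ↦ 1,  C ↦ 0,  D ↦ 0,  E ↦ 1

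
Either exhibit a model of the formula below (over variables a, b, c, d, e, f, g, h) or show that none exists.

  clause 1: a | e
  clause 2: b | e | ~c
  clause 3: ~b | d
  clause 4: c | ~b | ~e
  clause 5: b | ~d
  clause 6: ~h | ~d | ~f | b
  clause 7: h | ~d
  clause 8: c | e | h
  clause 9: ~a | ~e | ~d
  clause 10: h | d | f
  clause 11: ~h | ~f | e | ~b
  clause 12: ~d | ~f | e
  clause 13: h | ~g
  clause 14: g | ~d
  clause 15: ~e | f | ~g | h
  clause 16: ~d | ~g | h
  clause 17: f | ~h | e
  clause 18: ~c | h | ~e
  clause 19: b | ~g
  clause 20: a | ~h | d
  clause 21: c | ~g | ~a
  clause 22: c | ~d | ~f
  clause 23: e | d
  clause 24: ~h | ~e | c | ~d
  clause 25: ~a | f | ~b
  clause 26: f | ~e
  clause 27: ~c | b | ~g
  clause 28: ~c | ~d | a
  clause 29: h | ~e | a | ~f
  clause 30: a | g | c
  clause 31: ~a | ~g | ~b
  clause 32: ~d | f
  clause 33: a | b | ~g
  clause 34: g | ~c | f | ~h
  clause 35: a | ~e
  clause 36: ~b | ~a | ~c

a=1,  b=0,  c=0,  d=0,  e=1,  f=1,  g=0,  h=0

Case a = 1:
Case b = 0:
(~d) alone gives d = 0.
(~g) alone gives g = 0.
(e) alone gives e = 1.
(f) alone gives f = 1.
Case c = 0:
All clauses hold; h can take either value.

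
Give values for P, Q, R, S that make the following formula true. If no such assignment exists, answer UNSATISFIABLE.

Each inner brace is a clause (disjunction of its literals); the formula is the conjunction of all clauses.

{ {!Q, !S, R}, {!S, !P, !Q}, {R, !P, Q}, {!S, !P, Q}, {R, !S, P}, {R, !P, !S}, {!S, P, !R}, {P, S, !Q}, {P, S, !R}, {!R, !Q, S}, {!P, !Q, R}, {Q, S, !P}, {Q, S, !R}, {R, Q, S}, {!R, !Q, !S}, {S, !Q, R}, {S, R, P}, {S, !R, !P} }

Case Q = false:
Case R = true:
Unit clause (S) forces S = true.
Unit clause (!P) forces P = false.
Now (P) is unsatisfied and unit — conflict.
So R must be the other value — set R = false.
Unit clause (!P) forces P = false.
Unit clause (!S) forces S = false.
Now (S) is unsatisfied and unit — conflict.
Both values of R lead to a conflict.
So Q must be the other value — set Q = true.
Case S = false:
Unit clause (P) forces P = true.
Unit clause (!R) forces R = false.
Now (R) is unsatisfied and unit — conflict.
So S must be the other value — set S = true.
Unit clause (R) forces R = true.
Now (!R) is unsatisfied and unit — conflict.
Both values of S lead to a conflict.
Both values of Q lead to a conflict.

UNSATISFIABLE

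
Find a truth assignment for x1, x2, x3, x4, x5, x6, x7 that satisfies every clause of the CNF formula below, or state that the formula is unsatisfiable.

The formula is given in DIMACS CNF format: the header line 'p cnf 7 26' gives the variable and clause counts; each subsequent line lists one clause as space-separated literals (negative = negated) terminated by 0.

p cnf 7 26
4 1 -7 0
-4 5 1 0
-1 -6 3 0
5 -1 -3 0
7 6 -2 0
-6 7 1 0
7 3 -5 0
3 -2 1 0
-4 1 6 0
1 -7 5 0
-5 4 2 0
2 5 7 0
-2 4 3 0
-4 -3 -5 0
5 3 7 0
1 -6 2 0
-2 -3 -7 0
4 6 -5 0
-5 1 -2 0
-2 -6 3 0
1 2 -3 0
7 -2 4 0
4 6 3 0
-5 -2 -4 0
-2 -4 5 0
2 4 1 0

Try x4 = True.
Try x5 = True.
(¬x3) alone gives x3 = False.
(x7) alone gives x7 = True.
(¬x2) alone gives x2 = False.
Try x1 = True.
(¬x6) alone gives x6 = False.
Every clause now holds.

x1=True; x2=False; x3=False; x4=True; x5=True; x6=False; x7=True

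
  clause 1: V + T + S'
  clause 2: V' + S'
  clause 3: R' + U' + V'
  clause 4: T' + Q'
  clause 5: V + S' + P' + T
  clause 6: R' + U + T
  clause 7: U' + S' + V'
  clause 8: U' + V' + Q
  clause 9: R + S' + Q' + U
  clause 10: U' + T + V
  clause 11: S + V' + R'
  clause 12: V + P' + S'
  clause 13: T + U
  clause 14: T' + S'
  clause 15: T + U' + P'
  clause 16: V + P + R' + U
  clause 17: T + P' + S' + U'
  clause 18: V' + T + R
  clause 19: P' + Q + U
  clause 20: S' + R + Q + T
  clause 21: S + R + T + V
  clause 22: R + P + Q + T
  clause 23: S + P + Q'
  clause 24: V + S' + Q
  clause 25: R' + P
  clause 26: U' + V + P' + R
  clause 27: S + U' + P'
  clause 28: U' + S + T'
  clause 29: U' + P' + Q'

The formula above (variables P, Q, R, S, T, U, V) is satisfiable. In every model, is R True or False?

Suppose R = 1.
Unit clause (P) forces P = 1.
Try V = 0.
Unit clause (S') forces S = 0.
Unit clause (U') forces U = 0.
Unit clause (T) forces T = 1.
Unit clause (Q') forces Q = 0.
But (Q) is also a unit clause — contradiction.
Undo V and try V = 1.
Unit clause (S') forces S = 0.
But (S) is also a unit clause — contradiction.
Neither V = 1 nor V = 0 works.
So every satisfying assignment has R = False.

False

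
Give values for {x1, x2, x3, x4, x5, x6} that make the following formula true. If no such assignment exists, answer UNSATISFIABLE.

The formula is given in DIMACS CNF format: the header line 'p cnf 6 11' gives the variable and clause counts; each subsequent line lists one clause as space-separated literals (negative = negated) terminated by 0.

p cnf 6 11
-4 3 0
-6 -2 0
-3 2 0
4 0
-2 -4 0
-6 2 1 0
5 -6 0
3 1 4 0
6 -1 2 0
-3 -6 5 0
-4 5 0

UNSATISFIABLE

(x4) alone gives x4 = True.
(x3) alone gives x3 = True.
(x2) alone gives x2 = True.
Now (¬x2) is unsatisfied and unit — conflict.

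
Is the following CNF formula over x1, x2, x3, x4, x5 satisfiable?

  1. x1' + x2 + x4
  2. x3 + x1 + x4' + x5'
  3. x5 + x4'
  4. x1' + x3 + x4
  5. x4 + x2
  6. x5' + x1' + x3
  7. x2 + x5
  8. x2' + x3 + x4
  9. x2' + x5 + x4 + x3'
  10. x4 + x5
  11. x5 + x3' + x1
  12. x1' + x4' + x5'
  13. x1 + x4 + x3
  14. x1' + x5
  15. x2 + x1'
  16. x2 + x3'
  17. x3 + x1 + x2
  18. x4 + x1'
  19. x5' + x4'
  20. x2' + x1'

Suppose x5 = 1.
The clause (x4') is unit, so x4 = 0.
The clause (x2) is unit, so x2 = 1.
The clause (x3) is unit, so x3 = 1.
The clause (x1') is unit, so x1 = 0.
This assignment satisfies each clause.
A satisfying assignment: x1=0; x2=1; x3=1; x4=0; x5=1.

Satisfiable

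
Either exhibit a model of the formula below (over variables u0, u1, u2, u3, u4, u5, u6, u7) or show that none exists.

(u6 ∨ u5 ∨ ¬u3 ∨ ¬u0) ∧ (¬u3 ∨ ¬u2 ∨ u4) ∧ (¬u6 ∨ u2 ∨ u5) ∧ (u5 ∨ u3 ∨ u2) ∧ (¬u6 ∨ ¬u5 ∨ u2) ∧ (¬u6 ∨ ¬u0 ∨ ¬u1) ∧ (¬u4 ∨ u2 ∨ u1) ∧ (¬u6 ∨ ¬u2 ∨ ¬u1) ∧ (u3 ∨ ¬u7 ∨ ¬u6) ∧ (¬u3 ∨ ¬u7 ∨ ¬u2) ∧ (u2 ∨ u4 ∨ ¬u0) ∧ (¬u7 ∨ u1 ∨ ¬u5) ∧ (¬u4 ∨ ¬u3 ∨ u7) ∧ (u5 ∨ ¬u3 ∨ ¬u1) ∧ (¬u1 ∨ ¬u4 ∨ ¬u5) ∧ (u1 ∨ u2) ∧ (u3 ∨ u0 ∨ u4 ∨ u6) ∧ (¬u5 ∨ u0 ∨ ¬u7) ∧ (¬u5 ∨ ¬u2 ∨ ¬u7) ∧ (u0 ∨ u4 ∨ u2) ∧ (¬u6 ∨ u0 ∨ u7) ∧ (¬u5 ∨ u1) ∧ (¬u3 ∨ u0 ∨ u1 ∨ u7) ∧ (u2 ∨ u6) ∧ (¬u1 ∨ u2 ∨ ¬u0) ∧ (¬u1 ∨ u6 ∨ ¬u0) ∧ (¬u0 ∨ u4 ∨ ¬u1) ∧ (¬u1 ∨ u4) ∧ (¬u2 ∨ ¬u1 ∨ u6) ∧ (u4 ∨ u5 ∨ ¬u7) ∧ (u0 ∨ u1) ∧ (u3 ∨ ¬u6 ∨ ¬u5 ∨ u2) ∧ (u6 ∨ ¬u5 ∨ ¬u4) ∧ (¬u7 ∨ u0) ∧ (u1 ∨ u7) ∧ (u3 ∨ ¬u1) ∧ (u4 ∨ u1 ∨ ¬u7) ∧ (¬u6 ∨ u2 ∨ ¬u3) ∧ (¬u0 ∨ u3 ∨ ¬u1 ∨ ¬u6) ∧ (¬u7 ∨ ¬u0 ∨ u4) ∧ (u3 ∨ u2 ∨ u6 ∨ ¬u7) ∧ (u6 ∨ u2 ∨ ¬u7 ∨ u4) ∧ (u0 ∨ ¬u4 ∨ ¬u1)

u0: True; u1: False; u2: True; u3: False; u4: True; u5: False; u6: False; u7: True

Branch on u1: set u1 = False.
The clause (u2) is unit, so u2 = True.
The clause (¬u5) is unit, so u5 = False.
The clause (u0) is unit, so u0 = True.
The clause (u7) is unit, so u7 = True.
The clause (¬u3) is unit, so u3 = False.
The clause (¬u6) is unit, so u6 = False.
The clause (u4) is unit, so u4 = True.
Every clause now holds.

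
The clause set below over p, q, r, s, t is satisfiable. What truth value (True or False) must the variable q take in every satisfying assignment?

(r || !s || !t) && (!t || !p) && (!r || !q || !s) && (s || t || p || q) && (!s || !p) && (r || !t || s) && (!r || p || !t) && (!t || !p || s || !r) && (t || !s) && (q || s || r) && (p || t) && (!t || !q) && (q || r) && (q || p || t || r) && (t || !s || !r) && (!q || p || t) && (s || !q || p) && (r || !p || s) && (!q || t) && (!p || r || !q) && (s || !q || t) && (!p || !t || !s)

False

Suppose q = true.
From the singleton clause (!t), t = false.
That conflicts with the unit clause (t).
So every satisfying assignment has q = False.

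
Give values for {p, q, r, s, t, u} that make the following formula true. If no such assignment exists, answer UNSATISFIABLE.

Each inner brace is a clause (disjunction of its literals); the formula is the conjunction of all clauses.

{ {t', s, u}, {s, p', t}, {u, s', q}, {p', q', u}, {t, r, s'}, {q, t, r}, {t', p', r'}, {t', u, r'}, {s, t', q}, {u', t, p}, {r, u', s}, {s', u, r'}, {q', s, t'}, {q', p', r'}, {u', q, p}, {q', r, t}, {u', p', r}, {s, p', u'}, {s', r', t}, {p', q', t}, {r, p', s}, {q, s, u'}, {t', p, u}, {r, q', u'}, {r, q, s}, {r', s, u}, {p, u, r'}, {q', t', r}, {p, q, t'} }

Try t = 1.
Try s = 1.
Try u = 1.
Try p = 0.
(q) alone gives q = 1.
(r) alone gives r = 1.
This assignment satisfies each clause.

p=0,  q=1,  r=1,  s=1,  t=1,  u=1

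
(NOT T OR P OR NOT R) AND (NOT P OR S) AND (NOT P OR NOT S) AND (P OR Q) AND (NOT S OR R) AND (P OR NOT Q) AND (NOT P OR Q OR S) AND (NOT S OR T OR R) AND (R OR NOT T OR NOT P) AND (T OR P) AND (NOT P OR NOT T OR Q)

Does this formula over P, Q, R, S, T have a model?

Unsatisfiable

Case P = false:
From the singleton clause (Q), Q = true.
Now (NOT Q) is unsatisfied and unit — conflict.
That branch fails; take P = true instead.
From the singleton clause (S), S = true.
Now (NOT S) is unsatisfied and unit — conflict.
Neither P = true nor P = false works.
No assignment satisfies every clause.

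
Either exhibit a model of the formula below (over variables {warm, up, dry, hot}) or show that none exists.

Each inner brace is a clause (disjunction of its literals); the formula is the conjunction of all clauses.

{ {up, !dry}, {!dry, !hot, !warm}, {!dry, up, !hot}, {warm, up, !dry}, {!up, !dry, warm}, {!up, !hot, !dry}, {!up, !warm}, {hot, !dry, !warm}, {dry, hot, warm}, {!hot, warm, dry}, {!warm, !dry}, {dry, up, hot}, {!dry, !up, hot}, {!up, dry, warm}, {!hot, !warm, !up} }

warm: true,  up: false,  dry: false,  hot: true

Case up = false:
From the singleton clause (!dry), dry = false.
From the singleton clause (hot), hot = true.
From the singleton clause (warm), warm = true.
This assignment satisfies each clause.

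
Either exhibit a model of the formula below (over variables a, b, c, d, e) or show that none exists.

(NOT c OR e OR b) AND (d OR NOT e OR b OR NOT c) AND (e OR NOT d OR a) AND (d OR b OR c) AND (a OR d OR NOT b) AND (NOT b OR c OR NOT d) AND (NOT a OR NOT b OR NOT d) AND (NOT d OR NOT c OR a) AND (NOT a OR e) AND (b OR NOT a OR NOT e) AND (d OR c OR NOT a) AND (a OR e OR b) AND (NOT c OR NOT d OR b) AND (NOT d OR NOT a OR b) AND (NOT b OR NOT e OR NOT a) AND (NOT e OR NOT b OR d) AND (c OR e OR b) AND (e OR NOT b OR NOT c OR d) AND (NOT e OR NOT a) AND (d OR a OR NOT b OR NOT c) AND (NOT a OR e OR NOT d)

Case a = false:
Case e = true:
Case d = true:
(NOT c) alone gives c = false.
(NOT b) alone gives b = false.
All clauses are satisfied.

a: false; b: false; c: false; d: true; e: true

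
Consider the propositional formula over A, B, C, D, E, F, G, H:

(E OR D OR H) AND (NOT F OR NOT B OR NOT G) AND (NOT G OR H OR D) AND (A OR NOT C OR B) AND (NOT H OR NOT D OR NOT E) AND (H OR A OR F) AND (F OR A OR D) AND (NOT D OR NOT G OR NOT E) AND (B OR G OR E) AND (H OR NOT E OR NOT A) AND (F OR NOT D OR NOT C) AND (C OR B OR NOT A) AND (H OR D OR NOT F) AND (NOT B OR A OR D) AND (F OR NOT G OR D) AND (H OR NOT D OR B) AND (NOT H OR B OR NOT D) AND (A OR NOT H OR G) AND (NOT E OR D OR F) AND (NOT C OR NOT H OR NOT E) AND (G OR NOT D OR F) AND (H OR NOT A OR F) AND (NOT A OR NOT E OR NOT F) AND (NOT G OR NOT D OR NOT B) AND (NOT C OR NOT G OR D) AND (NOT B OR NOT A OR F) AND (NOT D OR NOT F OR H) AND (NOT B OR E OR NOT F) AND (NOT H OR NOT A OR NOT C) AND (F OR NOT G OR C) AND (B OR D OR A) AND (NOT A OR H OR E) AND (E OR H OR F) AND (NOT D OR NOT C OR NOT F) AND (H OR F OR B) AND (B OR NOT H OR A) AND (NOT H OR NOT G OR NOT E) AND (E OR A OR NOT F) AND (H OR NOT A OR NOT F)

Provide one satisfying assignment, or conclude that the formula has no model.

Case E = true:
Case H = false:
(NOT A) alone gives A = false.
(F) alone gives F = true.
(D) alone gives D = true.
That conflicts with the unit clause (NOT D).
Undo H and try H = true.
(NOT D) alone gives D = false.
(F) alone gives F = true.
(NOT C) alone gives C = false.
(NOT A) alone gives A = false.
(NOT B) alone gives B = false.
That conflicts with the unit clause (B).
Both values of H lead to a conflict.
Undo E and try E = false.
Case D = true:
Case B = true:
(NOT G) alone gives G = false.
(F) alone gives F = true.
That conflicts with the unit clause (NOT F).
Undo B and try B = false.
(G) alone gives G = true.
(H) alone gives H = true.
That conflicts with the unit clause (NOT H).
Both values of B lead to a conflict.
Undo D and try D = false.
(H) alone gives H = true.
Case F = true:
(NOT B) alone gives B = false.
(G) alone gives G = true.
(NOT C) alone gives C = false.
(NOT A) alone gives A = false.
That conflicts with the unit clause (A).
Undo F and try F = false.
(A) alone gives A = true.
(NOT G) alone gives G = false.
(B) alone gives B = true.
That conflicts with the unit clause (NOT B).
Both values of F lead to a conflict.
Both values of D lead to a conflict.
Both values of E lead to a conflict.

UNSATISFIABLE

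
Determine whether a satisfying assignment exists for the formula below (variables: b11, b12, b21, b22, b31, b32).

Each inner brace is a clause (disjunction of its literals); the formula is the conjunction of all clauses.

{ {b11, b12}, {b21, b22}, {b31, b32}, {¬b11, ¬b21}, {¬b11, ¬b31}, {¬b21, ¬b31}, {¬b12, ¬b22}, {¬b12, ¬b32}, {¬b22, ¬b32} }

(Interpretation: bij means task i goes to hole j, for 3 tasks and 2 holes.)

Unsatisfiable

Branch on b11: set b11 = True.
(¬b21) alone gives b21 = False.
(b22) alone gives b22 = True.
(¬b31) alone gives b31 = False.
(b32) alone gives b32 = True.
That conflicts with the unit clause (¬b32).
Backtrack on b11: now try b11 = False.
(b12) alone gives b12 = True.
(¬b22) alone gives b22 = False.
(b21) alone gives b21 = True.
(¬b31) alone gives b31 = False.
(b32) alone gives b32 = True.
That conflicts with the unit clause (¬b32).
Either choice for b11 ends in contradiction.
No assignment satisfies every clause.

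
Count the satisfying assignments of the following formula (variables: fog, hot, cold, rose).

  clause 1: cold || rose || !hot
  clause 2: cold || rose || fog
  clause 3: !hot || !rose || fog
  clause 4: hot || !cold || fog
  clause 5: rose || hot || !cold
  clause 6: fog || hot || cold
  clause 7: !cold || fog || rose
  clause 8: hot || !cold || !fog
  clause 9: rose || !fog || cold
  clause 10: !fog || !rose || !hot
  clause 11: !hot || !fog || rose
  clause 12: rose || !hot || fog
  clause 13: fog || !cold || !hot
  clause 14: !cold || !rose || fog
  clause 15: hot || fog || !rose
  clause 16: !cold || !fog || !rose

There are 2^4 = 16 truth assignments over (fog, hot, cold, rose).
Check each against the 16 clauses (columns in the order fog, hot, cold, rose):
  F F F F  ✗ fails (cold || rose || fog)
  F F F T  ✗ fails (fog || hot || cold)
  F F T F  ✗ fails (hot || !cold || fog)
  F F T T  ✗ fails (hot || !cold || fog)
  F T F F  ✗ fails (cold || rose || !hot)
  F T F T  ✗ fails (!hot || !rose || fog)
  F T T F  ✗ fails (!cold || fog || rose)
  F T T T  ✗ fails (!hot || !rose || fog)
  T F F F  ✗ fails (rose || !fog || cold)
  T F F T  ✓ satisfies all
  T F T F  ✗ fails (rose || hot || !cold)
  T F T T  ✗ fails (hot || !cold || !fog)
  T T F F  ✗ fails (cold || rose || !hot)
  T T F T  ✗ fails (!fog || !rose || !hot)
  T T T F  ✗ fails (!hot || !fog || rose)
  T T T T  ✗ fails (!fog || !rose || !hot)
1 of the 16 rows is a model.

1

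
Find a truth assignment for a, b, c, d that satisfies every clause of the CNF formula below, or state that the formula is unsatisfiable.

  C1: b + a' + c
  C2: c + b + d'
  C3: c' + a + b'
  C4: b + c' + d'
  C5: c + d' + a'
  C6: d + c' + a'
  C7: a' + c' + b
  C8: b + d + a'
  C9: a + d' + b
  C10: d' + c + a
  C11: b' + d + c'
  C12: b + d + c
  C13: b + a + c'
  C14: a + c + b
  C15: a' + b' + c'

a: 1, b: 1, c: 0, d: 0

Try b = 1.
Try c = 0.
Try d = 0.
All clauses hold; a can take either value.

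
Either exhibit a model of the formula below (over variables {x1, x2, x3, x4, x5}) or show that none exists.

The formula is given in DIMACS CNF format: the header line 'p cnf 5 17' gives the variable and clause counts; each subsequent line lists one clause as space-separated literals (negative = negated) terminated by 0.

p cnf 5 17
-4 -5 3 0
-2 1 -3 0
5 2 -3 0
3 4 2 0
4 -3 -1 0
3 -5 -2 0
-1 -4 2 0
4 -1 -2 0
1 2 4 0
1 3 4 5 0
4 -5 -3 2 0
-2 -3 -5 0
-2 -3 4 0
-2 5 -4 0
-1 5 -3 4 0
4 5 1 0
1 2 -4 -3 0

Try x4 = True.
Try x5 = False.
The clause (¬x2) is unit, so x2 = False.
The clause (¬x3) is unit, so x3 = False.
The clause (¬x1) is unit, so x1 = False.
All clauses are satisfied.

x1: False; x2: False; x3: False; x4: True; x5: False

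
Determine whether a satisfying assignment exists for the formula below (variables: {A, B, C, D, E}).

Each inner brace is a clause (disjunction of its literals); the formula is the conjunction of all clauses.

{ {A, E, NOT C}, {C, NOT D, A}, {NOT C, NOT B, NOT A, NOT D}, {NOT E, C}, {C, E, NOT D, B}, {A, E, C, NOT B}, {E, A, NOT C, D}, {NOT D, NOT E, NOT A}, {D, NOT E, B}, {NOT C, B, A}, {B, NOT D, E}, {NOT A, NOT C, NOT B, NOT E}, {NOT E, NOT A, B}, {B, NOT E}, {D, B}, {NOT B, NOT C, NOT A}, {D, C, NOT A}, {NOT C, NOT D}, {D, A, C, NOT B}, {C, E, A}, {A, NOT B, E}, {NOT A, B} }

Branch on E: set E = false.
Branch on A: set A = true.
The clause (B) is unit, so B = true.
The clause (NOT C) is unit, so C = false.
The clause (D) is unit, so D = true.
This assignment satisfies each clause.
A satisfying assignment: A=true, B=true, C=false, D=true, E=false.

Yes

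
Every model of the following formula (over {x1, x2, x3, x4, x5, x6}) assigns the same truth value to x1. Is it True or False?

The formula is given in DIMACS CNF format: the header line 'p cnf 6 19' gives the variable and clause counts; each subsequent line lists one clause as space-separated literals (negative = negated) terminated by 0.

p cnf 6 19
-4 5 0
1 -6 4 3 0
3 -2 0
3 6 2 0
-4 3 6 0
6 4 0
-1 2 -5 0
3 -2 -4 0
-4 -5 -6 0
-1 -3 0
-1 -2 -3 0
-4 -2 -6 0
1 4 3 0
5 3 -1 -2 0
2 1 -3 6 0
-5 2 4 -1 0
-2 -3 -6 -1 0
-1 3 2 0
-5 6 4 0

False

Suppose x1 = True.
From the singleton clause (¬x3), x3 = False.
From the singleton clause (¬x2), x2 = False.
That conflicts with the unit clause (x2).
So every satisfying assignment has x1 = False.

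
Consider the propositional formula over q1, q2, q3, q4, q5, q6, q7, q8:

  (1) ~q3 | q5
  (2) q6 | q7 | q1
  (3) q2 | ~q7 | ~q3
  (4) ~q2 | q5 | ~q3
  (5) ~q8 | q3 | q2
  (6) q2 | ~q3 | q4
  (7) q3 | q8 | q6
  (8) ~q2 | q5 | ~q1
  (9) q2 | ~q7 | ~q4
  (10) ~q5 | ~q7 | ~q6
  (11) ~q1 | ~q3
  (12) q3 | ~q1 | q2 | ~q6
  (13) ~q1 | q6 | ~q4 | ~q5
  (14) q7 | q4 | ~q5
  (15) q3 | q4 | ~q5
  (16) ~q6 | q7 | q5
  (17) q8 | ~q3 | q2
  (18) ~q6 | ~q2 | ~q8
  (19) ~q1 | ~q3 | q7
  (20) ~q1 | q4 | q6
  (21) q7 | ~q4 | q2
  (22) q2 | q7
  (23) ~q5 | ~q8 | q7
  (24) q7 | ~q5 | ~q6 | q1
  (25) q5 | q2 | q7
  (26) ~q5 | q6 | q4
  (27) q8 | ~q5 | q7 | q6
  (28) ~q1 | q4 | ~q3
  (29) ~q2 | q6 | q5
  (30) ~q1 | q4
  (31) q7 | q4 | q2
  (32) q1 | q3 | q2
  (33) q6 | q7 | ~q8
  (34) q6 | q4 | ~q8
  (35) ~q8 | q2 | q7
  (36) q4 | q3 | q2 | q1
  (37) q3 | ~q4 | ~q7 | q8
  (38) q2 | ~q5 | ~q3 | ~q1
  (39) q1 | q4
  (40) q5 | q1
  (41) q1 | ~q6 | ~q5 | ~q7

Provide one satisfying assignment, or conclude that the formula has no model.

Case q3 = 1:
(q5) alone gives q5 = 1.
(~q1) alone gives q1 = 0.
(q4) alone gives q4 = 1.
Case q6 = 0:
(q7) alone gives q7 = 1.
(q2) alone gives q2 = 1.
Every clause is now satisfied; q8 is unconstrained.

q1=0, q2=1, q3=1, q4=1, q5=1, q6=0, q7=1, q8=1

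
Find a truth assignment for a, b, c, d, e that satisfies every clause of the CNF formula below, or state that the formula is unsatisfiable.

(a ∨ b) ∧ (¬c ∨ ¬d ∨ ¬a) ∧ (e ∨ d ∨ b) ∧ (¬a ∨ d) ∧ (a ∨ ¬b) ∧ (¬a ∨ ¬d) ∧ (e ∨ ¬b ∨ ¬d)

UNSATISFIABLE

Case a = True:
From the singleton clause (d), d = True.
That conflicts with the unit clause (¬d).
That branch fails; take a = False instead.
From the singleton clause (b), b = True.
That conflicts with the unit clause (¬b).
Neither a = True nor a = False works.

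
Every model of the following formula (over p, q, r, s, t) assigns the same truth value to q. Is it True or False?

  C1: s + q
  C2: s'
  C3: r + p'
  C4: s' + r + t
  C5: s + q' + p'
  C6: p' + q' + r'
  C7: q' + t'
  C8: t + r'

Suppose q = 0.
(s) alone gives s = 1.
But (s') is also a unit clause — contradiction.
So every satisfying assignment has q = True.

True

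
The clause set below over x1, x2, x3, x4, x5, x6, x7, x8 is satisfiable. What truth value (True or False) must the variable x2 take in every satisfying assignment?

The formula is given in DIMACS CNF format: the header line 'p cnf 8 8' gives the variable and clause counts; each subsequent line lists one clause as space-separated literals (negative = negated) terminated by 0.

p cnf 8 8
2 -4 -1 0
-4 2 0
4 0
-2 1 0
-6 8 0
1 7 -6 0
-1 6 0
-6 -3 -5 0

Suppose x2 = False.
The clause (¬x4) is unit, so x4 = False.
Now (x4) is unsatisfied and unit — conflict.
So every satisfying assignment has x2 = True.

True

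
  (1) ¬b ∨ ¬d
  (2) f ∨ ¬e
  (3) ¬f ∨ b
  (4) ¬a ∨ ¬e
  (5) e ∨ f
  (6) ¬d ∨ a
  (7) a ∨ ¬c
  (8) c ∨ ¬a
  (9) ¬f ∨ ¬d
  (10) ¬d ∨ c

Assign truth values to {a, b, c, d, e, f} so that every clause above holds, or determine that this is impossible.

Case b = True:
From the singleton clause (¬d), d = False.
Case f = True:
Case a = False:
From the singleton clause (¬c), c = False.
No clause remains; e is free.

a=False,  b=True,  c=False,  d=False,  e=True,  f=True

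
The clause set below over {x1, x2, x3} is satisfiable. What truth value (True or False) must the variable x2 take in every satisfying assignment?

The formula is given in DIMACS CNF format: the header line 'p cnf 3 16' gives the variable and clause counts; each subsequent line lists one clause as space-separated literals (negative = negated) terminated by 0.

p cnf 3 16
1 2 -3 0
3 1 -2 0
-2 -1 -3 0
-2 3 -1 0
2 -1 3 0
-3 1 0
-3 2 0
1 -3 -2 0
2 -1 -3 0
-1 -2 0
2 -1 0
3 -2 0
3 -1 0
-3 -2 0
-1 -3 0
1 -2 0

False

Suppose x2 = True.
(¬x1) alone gives x1 = False.
But (x1) is also a unit clause — contradiction.
So every satisfying assignment has x2 = False.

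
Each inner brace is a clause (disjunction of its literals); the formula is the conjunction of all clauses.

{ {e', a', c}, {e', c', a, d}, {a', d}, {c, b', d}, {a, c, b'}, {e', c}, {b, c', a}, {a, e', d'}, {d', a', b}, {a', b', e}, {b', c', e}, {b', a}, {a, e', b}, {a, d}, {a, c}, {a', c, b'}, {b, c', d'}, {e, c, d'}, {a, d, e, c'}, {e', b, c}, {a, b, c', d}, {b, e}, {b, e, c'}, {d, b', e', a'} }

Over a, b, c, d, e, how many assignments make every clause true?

1

There are 2^5 = 32 truth assignments over (a, b, c, d, e).
Split on c. With c = 1, the clauses containing c are satisfied and c' drops from the rest; 1 of the 2^4 = 16 assignments to the other variables satisfy what remains.
With c = 0, by the same count on the reduced clause set, 0 assignments work.
(One model: a=T, b=T, c=T, d=T, e=T.)
Total: 1 + 0 = 1.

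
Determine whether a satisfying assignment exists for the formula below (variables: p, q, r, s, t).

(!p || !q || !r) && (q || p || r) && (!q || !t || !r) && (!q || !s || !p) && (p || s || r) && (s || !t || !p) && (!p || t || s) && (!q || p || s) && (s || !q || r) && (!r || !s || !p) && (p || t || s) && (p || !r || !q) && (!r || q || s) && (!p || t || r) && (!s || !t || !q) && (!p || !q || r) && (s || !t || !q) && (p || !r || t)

Yes, satisfiable

Try p = true.
Try q = false.
Try s = true.
From the singleton clause (!r), r = false.
From the singleton clause (t), t = true.
Every clause now holds.
A satisfying assignment: p=true,  q=false,  r=false,  s=true,  t=true.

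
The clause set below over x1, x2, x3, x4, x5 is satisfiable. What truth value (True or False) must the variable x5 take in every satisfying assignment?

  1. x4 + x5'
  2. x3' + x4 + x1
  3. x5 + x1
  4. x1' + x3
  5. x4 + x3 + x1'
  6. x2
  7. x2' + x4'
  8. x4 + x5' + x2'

Suppose x5 = 1.
(x4) alone gives x4 = 1.
(x2) alone gives x2 = 1.
Now (x2') is unsatisfied and unit — conflict.
So every satisfying assignment has x5 = False.

False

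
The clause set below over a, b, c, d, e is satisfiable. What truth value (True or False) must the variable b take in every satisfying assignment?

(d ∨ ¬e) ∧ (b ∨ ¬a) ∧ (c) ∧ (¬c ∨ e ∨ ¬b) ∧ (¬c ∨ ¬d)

False

Suppose b = True.
From the singleton clause (c), c = True.
From the singleton clause (e), e = True.
From the singleton clause (d), d = True.
That conflicts with the unit clause (¬d).
So every satisfying assignment has b = False.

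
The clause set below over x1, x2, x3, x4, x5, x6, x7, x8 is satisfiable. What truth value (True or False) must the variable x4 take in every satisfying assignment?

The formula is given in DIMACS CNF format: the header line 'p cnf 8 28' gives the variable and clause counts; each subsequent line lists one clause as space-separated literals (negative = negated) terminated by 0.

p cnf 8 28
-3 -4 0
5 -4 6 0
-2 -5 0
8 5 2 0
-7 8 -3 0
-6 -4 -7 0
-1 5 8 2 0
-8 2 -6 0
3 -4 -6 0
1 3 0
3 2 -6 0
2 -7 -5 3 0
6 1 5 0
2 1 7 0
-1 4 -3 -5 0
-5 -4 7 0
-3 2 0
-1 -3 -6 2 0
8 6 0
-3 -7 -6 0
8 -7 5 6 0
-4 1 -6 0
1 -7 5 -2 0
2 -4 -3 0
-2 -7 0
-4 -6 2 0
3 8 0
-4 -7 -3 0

False

Suppose x4 = True.
(¬x3) alone gives x3 = False.
(¬x6) alone gives x6 = False.
(x5) alone gives x5 = True.
(¬x2) alone gives x2 = False.
(x1) alone gives x1 = True.
(¬x7) alone gives x7 = False.
Now (x7) is unsatisfied and unit — conflict.
So every satisfying assignment has x4 = False.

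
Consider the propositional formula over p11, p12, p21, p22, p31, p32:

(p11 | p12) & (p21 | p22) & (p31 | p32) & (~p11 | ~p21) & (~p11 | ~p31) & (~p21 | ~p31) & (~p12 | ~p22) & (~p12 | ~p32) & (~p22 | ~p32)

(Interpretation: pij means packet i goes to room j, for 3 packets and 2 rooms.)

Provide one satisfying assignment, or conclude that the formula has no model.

UNSATISFIABLE

Case p11 = 1:
The clause (~p21) is unit, so p21 = 0.
The clause (p22) is unit, so p22 = 1.
The clause (~p31) is unit, so p31 = 0.
The clause (p32) is unit, so p32 = 1.
Now (~p32) is unsatisfied and unit — conflict.
Undo p11 and try p11 = 0.
The clause (p12) is unit, so p12 = 1.
The clause (~p22) is unit, so p22 = 0.
The clause (p21) is unit, so p21 = 1.
The clause (~p31) is unit, so p31 = 0.
The clause (p32) is unit, so p32 = 1.
Now (~p32) is unsatisfied and unit — conflict.
Both values of p11 lead to a conflict.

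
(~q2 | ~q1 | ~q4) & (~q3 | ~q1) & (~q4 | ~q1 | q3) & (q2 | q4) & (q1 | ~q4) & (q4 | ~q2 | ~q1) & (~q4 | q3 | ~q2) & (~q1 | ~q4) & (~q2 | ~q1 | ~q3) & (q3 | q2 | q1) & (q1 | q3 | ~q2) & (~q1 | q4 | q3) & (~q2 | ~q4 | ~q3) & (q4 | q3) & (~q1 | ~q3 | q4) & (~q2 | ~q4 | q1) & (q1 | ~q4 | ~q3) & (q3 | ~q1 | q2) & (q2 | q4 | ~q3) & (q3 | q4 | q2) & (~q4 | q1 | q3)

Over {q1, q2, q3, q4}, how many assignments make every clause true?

There are 2^4 = 16 truth assignments over (q1, q2, q3, q4).
Check each against the 21 clauses (columns in the order q1, q2, q3, q4):
  F F F F  ✗ fails (q2 | q4)
  F F F T  ✗ fails (q1 | ~q4)
  F F T F  ✗ fails (q2 | q4)
  F F T T  ✗ fails (q1 | ~q4)
  F T F F  ✗ fails (q1 | q3 | ~q2)
  F T F T  ✗ fails (q1 | ~q4)
  F T T F  ✓ satisfies all
  F T T T  ✗ fails (q1 | ~q4)
  T F F F  ✗ fails (q2 | q4)
  T F F T  ✗ fails (~q4 | ~q1 | q3)
  T F T F  ✗ fails (~q3 | ~q1)
  T F T T  ✗ fails (~q3 | ~q1)
  T T F F  ✗ fails (q4 | ~q2 | ~q1)
  T T F T  ✗ fails (~q2 | ~q1 | ~q4)
  T T T F  ✗ fails (~q3 | ~q1)
  T T T T  ✗ fails (~q2 | ~q1 | ~q4)
1 of the 16 rows is a model.

1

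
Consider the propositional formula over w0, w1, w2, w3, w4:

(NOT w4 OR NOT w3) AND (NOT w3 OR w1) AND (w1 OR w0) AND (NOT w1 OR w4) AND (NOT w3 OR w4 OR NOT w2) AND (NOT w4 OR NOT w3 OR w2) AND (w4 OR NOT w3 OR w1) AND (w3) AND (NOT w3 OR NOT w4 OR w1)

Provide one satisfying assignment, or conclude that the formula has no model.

(w3) alone gives w3 = true.
(NOT w4) alone gives w4 = false.
(w1) alone gives w1 = true.
But (NOT w1) is also a unit clause — contradiction.

UNSATISFIABLE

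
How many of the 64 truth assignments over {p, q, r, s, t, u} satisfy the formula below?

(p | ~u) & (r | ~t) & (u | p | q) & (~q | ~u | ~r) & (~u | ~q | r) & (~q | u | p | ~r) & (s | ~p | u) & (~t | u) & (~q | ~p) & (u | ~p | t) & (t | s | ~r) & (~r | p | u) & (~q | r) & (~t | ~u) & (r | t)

1

There are 2^6 = 64 truth assignments over (p, q, r, s, t, u).
Split on p. With p = 1, the clauses containing p are satisfied and ~p drops from the rest; 1 of the 2^5 = 32 assignments to the other variables satisfy what remains.
With p = 0, by the same count on the reduced clause set, 0 assignments work.
(One model: p=T, q=F, r=T, s=T, t=F, u=T.)
Total: 1 + 0 = 1.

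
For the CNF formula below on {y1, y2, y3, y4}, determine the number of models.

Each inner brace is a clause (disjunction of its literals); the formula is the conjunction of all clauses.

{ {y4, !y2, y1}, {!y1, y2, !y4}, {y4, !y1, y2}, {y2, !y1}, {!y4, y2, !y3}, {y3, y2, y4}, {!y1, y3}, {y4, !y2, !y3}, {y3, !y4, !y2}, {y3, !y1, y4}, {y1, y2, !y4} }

3

There are 2^4 = 16 truth assignments over (y1, y2, y3, y4).
Check each against the 11 clauses (columns in the order y1, y2, y3, y4):
  F F F F  ✗ fails (y3 || y2 || y4)
  F F F T  ✗ fails (y1 || y2 || !y4)
  F F T F  ✓ satisfies all
  F F T T  ✗ fails (!y4 || y2 || !y3)
  F T F F  ✗ fails (y4 || !y2 || y1)
  F T F T  ✗ fails (y3 || !y4 || !y2)
  F T T F  ✗ fails (y4 || !y2 || y1)
  F T T T  ✓ satisfies all
  T F F F  ✗ fails (y4 || !y1 || y2)
  T F F T  ✗ fails (!y1 || y2 || !y4)
  T F T F  ✗ fails (y4 || !y1 || y2)
  T F T T  ✗ fails (!y1 || y2 || !y4)
  T T F F  ✗ fails (!y1 || y3)
  T T F T  ✗ fails (!y1 || y3)
  T T T F  ✗ fails (y4 || !y2 || !y3)
  T T T T  ✓ satisfies all
3 of the 16 rows are models.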